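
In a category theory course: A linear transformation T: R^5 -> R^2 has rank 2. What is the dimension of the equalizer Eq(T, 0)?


The equalizer of f and the zero map is ker(f).
By the rank-nullity theorem: dim(ker(f)) = dim(domain) - rank(f).
dim(ker(f)) = 5 - 2 = 3

3


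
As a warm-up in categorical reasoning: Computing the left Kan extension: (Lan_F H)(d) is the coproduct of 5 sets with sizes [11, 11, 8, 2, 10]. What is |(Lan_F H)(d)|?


Pointwise, the left Kan extension (Lan_F H)(d) is the colimit, indexed
by the comma category (F downarrow d), of H composed with the
projection (F downarrow d) -> C. Here that colimit is given
as a coproduct (disjoint union) of sets, so its cardinality is the
sum of the sizes of the summands.
Coproduct of sets with sizes: 11 + 11 + 8 + 2 + 10
= 42

42


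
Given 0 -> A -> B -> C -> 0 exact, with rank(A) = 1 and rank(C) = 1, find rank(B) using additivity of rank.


For a short exact sequence 0 -> A -> B -> C -> 0,
rank is additive: rank(B) = rank(A) + rank(C).
rank(B) = 1 + 1 = 2

2


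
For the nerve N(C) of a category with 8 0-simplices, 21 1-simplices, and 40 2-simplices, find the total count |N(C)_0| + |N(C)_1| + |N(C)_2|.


The 2-skeleton of the nerve N(C) consists of simplices in dimensions 0, 1, 2:
  |N(C)_0| = 8 (objects)
  |N(C)_1| = 21 (morphisms)
  |N(C)_2| = 40 (composable pairs)
Total = 8 + 21 + 40 = 69

69


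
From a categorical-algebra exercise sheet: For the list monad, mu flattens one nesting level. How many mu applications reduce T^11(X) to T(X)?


Each application of mu: T^2 -> T removes one layer of nesting.
Starting at depth 11 (i.e., T^11(X)), we need to reach T(X).
Number of mu applications = 11 - 1 = 10

10


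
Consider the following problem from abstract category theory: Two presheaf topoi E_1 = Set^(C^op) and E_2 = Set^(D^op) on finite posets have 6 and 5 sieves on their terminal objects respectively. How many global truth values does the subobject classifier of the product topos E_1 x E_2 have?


In a product of presheaf topoi E_1 x E_2, the subobject classifier
is Omega = Omega_1 x Omega_2 (componentwise), so
|Omega(top)| = |Omega_1(top_1)| * |Omega_2(top_2)|.
= 6 * 5 = 30.

30


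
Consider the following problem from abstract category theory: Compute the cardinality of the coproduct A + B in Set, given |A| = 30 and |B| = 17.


In Set, the coproduct A + B is the disjoint union.
|A + B| = |A| + |B| = 30 + 17 = 47

47


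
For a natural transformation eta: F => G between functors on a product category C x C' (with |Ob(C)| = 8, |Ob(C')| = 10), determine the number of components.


A natural transformation eta: F => G assigns one component morphism per
object of the domain category.
The domain is the product category C x C', so
|Ob(C x C')| = |Ob(C)| * |Ob(C')| = 8 * 10 = 80.
Therefore eta has 80 component morphisms.

80


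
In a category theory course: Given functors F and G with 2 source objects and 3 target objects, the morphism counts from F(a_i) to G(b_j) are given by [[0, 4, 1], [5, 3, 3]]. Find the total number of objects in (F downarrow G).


Objects of (F downarrow G) are triples (a, b, h: F(a)->G(b)).
The count equals the sum of all entries in the hom-matrix.
sum(row 0) = 5
sum(row 1) = 11
Grand total = 16

16


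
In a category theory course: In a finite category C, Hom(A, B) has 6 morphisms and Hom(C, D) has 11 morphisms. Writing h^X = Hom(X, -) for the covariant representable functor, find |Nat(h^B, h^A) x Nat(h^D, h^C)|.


By the Yoneda lemma, Nat(h^B, h^A) is isomorphic to Hom(A, B),
so |Nat(h^B, h^A)| = |Hom(A, B)| and |Nat(h^D, h^C)| = |Hom(C, D)|.
|Hom(A, B)| = 6, |Hom(C, D)| = 11.
|Nat(h^B, h^A) x Nat(h^D, h^C)| = 6 * 11 = 66

66


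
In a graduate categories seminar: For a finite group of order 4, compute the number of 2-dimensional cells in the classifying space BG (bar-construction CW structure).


In the bar-construction CW model of BG, the n-cells are indexed by
n-tuples [g_1|...|g_n] of non-identity elements of G (degenerate
simplices with some g_i = e do not contribute cells), so there are
(|G| - 1)^n n-cells.
For dim = 2 with |G| = 4:
cells = (4 - 1)^2 = 3^2 = 9

9


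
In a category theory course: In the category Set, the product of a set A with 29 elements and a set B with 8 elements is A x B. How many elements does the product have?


In Set, the product A x B is the Cartesian product.
By the universal property, |A x B| = |A| * |B|.
|A x B| = 29 * 8 = 232

232


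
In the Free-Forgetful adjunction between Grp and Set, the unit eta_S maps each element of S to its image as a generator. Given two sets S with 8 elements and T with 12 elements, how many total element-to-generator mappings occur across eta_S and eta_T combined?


The unit eta_X: X -> U(F(X)) of the Free-Forgetful adjunction
maps each element of X to a generator of F(X). For X = S + T (disjoint
union in Set), |S + T| = |S| + |T|.
Total mappings = 8 + 12 = 20.

20


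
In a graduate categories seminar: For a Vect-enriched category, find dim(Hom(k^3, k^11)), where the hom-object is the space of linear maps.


In Vect-enriched categories, Hom(k^n, k^m) is the space of m x n matrices.
dim(Hom(k^3, k^11)) = 11 * 3 = 33

33


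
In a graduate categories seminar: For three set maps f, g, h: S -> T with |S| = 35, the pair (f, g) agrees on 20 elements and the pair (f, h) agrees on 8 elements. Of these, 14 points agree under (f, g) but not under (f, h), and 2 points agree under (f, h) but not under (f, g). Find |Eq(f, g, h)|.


Eq(f, g, h) is the triple-agreement set: points in S where all three
maps take the same value. Using inclusion-exclusion on the pairwise data:
Pair (f, g) agrees on 20 points; pair (f, h) on 8 points.
Points agreeing under (f, g) but not (f, h) = 14; under (f, h) but not (f, g) = 2.
Triple-agreement = agreement-in-(f, g) minus points that agree under (f, g) but not (f, h):
|Eq(f, g, h)| = 20 - 14 = 6
(cross-check via (f, h): 8 - 2 = 6.)

6


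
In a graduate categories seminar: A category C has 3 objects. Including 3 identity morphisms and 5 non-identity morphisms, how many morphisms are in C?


Each object has an identity morphism, giving 3 identities.
Adding the 5 non-identity morphisms:
Total = 3 + 5 = 8

8


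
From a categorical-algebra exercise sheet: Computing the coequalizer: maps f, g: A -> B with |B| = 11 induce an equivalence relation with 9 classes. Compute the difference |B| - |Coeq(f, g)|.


The coequalizer Coeq(f, g) = B / ~ has one element per equivalence class.
|B| = 11, |Coeq(f, g)| = 9.
|B| - |Coeq(f, g)| = 11 - 9 = 2.

2


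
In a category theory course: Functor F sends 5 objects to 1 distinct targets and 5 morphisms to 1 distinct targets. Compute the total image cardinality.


The image of F consists of distinct objects and distinct morphisms.
|Im(F)| on objects = 1
|Im(F)| on morphisms = 1
Total image cardinality = 1 + 1 = 2

2


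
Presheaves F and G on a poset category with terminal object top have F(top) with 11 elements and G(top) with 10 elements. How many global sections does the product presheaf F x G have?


Global sections of a presheaf on a poset with terminal top satisfy
Gamma(H) ~ H(top). Presheaves admit pointwise products, so
(F x G)(top) = F(top) x G(top) (Cartesian product).
|Gamma(F x G)| = |F(top)| * |G(top)| = 11 * 10 = 110.

110


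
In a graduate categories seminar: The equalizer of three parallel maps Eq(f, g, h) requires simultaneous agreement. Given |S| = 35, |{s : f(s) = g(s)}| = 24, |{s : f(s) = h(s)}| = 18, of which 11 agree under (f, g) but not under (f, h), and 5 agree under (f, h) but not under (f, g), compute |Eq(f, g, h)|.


Eq(f, g, h) is the triple-agreement set: points in S where all three
maps take the same value. Using inclusion-exclusion on the pairwise data:
Pair (f, g) agrees on 24 points; pair (f, h) on 18 points.
Points agreeing under (f, g) but not (f, h) = 11; under (f, h) but not (f, g) = 5.
Triple-agreement = agreement-in-(f, g) minus points that agree under (f, g) but not (f, h):
|Eq(f, g, h)| = 24 - 11 = 13
(cross-check via (f, h): 18 - 5 = 13.)

13


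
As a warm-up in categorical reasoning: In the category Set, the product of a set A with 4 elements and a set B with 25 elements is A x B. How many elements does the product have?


In Set, the product A x B is the Cartesian product.
By the universal property, |A x B| = |A| * |B|.
|A x B| = 4 * 25 = 100

100


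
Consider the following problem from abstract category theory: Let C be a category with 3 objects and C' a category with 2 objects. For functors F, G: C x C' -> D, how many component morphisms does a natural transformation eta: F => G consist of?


A natural transformation eta: F => G assigns one component morphism per
object of the domain category.
The domain is the product category C x C', so
|Ob(C x C')| = |Ob(C)| * |Ob(C')| = 3 * 2 = 6.
Therefore eta has 6 component morphisms.

6


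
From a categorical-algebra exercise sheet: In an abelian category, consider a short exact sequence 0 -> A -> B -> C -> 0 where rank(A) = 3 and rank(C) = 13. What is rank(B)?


For a short exact sequence 0 -> A -> B -> C -> 0,
rank is additive: rank(B) = rank(A) + rank(C).
rank(B) = 3 + 13 = 16

16


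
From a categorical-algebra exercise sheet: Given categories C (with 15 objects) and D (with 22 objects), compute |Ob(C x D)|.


The product category C x D has objects that are pairs (c, d).
Number of pairs = |Ob(C)| * |Ob(D)| = 15 * 22 = 330

330


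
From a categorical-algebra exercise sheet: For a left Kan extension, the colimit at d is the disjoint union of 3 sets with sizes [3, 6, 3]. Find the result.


Pointwise, the left Kan extension (Lan_F H)(d) is the colimit, indexed
by the comma category (F downarrow d), of H composed with the
projection (F downarrow d) -> C. Here that colimit is given
as a coproduct (disjoint union) of sets, so its cardinality is the
sum of the sizes of the summands.
Coproduct of sets with sizes: 3 + 6 + 3
= 12

12


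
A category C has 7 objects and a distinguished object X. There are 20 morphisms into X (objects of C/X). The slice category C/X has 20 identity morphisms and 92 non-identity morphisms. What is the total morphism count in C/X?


In the slice category C/X, objects are morphisms to X.
Identity morphisms: 20 (one per object of C/X).
Non-identity morphisms: 92.
Total = 20 + 92 = 112

112


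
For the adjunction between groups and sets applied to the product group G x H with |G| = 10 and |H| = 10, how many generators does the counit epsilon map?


The counit epsilon_K: F(U(K)) -> K of the Free-Forgetful adjunction
maps |K| generators of F(U(K)) into K. For K = G x H (the product group),
|G x H| = |G| * |H|.
Total generators mapped = 10 * 10 = 100.

100


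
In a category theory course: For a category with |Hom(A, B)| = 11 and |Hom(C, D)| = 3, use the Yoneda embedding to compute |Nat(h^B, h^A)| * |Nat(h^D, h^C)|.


By the Yoneda lemma, Nat(h^B, h^A) is isomorphic to Hom(A, B),
so |Nat(h^B, h^A)| = |Hom(A, B)| and |Nat(h^D, h^C)| = |Hom(C, D)|.
|Hom(A, B)| = 11, |Hom(C, D)| = 3.
|Nat(h^B, h^A) x Nat(h^D, h^C)| = 11 * 3 = 33

33


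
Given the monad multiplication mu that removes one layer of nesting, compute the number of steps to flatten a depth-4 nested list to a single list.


Each application of mu: T^2 -> T removes one layer of nesting.
Starting at depth 4 (i.e., T^4(X)), we need to reach T(X).
Number of mu applications = 4 - 1 = 3

3


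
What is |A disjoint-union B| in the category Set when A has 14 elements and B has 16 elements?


In Set, the coproduct A + B is the disjoint union.
|A + B| = |A| + |B| = 14 + 16 = 30

30


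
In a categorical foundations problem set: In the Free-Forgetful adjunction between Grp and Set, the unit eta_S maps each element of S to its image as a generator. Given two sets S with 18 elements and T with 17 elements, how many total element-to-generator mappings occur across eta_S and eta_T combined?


The unit eta_X: X -> U(F(X)) of the Free-Forgetful adjunction
maps each element of X to a generator of F(X). For X = S + T (disjoint
union in Set), |S + T| = |S| + |T|.
Total mappings = 18 + 17 = 35.

35


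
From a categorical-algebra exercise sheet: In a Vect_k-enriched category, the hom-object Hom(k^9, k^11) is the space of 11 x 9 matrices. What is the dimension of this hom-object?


In Vect-enriched categories, Hom(k^n, k^m) is the space of m x n matrices.
dim(Hom(k^9, k^11)) = 11 * 9 = 99

99


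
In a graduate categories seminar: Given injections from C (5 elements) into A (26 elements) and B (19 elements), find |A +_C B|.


The pushout A +_C B identifies the images of C in A and B.
|A +_C B| = |A| + |B| - |C| (for injections).
= 26 + 19 - 5 = 40

40


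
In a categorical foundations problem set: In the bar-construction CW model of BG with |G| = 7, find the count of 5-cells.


In the bar-construction CW model of BG, the n-cells are indexed by
n-tuples [g_1|...|g_n] of non-identity elements of G (degenerate
simplices with some g_i = e do not contribute cells), so there are
(|G| - 1)^n n-cells.
For dim = 5 with |G| = 7:
cells = (7 - 1)^5 = 6^5 = 7776

7776


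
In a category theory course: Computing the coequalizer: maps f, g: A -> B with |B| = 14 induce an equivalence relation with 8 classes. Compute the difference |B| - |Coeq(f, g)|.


The coequalizer Coeq(f, g) = B / ~ has one element per equivalence class.
|B| = 14, |Coeq(f, g)| = 8.
|B| - |Coeq(f, g)| = 14 - 8 = 6.

6


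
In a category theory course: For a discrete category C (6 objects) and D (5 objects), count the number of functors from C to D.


A functor from a discrete category C to D is determined by
where each object maps. Each of the 6 objects of C can map
to any of the 5 objects of D independently.
Number of functors = 5^6 = 15625

15625


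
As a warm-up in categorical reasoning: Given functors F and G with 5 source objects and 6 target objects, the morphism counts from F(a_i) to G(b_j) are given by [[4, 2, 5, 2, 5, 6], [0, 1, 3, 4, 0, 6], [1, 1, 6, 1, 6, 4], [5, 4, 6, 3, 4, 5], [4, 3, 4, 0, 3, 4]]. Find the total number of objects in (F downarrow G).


Objects of (F downarrow G) are triples (a, b, h: F(a)->G(b)).
The count equals the sum of all entries in the hom-matrix.
sum(row 0) = 24
sum(row 1) = 14
sum(row 2) = 19
sum(row 3) = 27
sum(row 4) = 18
Grand total = 102

102


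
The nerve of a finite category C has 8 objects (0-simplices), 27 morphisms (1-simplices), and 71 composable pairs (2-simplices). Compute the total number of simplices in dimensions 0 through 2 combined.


The 2-skeleton of the nerve N(C) consists of simplices in dimensions 0, 1, 2:
  |N(C)_0| = 8 (objects)
  |N(C)_1| = 27 (morphisms)
  |N(C)_2| = 71 (composable pairs)
Total = 8 + 27 + 71 = 106

106


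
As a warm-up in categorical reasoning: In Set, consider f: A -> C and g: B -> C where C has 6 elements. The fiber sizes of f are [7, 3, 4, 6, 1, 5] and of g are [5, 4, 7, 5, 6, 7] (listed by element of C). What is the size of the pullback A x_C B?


The pullback A x_C B consists of pairs (a, b) with f(a) = g(b).
For each element c in C, the fiber product has |f^-1(c)| * |g^-1(c)| elements.
Summing over C: 7 * 5 + 3 * 4 + 4 * 7 + 6 * 5 + 1 * 6 + 5 * 7
= 35 + 12 + 28 + 30 + 6 + 35 = 146

146


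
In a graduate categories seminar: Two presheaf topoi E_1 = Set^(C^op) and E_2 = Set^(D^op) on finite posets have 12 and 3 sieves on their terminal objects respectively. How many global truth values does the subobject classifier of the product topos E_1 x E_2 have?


In a product of presheaf topoi E_1 x E_2, the subobject classifier
is Omega = Omega_1 x Omega_2 (componentwise), so
|Omega(top)| = |Omega_1(top_1)| * |Omega_2(top_2)|.
= 12 * 3 = 36.

36


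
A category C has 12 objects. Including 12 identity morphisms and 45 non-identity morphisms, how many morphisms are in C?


Each object has an identity morphism, giving 12 identities.
Adding the 45 non-identity morphisms:
Total = 12 + 45 = 57

57


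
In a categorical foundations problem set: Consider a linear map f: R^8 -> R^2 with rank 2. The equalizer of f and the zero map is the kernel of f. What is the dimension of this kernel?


The equalizer of f and the zero map is ker(f).
By the rank-nullity theorem: dim(ker(f)) = dim(domain) - rank(f).
dim(ker(f)) = 8 - 2 = 6

6


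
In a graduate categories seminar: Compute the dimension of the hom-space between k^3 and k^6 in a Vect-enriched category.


In Vect-enriched categories, Hom(k^n, k^m) is the space of m x n matrices.
dim(Hom(k^3, k^6)) = 6 * 3 = 18

18


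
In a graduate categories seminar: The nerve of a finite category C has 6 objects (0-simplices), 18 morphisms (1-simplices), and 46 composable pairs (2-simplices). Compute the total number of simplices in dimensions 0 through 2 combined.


The 2-skeleton of the nerve N(C) consists of simplices in dimensions 0, 1, 2:
  |N(C)_0| = 6 (objects)
  |N(C)_1| = 18 (morphisms)
  |N(C)_2| = 46 (composable pairs)
Total = 6 + 18 + 46 = 70

70


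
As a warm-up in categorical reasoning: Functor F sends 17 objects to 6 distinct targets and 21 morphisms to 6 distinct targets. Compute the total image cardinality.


The image of F consists of distinct objects and distinct morphisms.
|Im(F)| on objects = 6
|Im(F)| on morphisms = 6
Total image cardinality = 6 + 6 = 12

12


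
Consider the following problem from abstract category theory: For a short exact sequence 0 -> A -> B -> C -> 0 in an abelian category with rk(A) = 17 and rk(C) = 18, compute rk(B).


For a short exact sequence 0 -> A -> B -> C -> 0,
rank is additive: rank(B) = rank(A) + rank(C).
rank(B) = 17 + 18 = 35

35


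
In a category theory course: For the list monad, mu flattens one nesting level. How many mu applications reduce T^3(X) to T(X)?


Each application of mu: T^2 -> T removes one layer of nesting.
Starting at depth 3 (i.e., T^3(X)), we need to reach T(X).
Number of mu applications = 3 - 1 = 2

2


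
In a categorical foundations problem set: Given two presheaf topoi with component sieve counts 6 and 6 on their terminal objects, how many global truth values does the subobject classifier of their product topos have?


In a product of presheaf topoi E_1 x E_2, the subobject classifier
is Omega = Omega_1 x Omega_2 (componentwise), so
|Omega(top)| = |Omega_1(top_1)| * |Omega_2(top_2)|.
= 6 * 6 = 36.

36


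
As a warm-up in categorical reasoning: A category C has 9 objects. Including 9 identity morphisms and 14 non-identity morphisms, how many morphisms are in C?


Each object has an identity morphism, giving 9 identities.
Adding the 14 non-identity morphisms:
Total = 9 + 14 = 23

23


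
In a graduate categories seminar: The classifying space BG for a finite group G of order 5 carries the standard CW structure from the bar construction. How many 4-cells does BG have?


In the bar-construction CW model of BG, the n-cells are indexed by
n-tuples [g_1|...|g_n] of non-identity elements of G (degenerate
simplices with some g_i = e do not contribute cells), so there are
(|G| - 1)^n n-cells.
For dim = 4 with |G| = 5:
cells = (5 - 1)^4 = 4^4 = 256

256


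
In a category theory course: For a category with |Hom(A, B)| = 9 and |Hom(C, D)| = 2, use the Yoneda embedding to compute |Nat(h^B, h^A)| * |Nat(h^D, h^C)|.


By the Yoneda lemma, Nat(h^B, h^A) is isomorphic to Hom(A, B),
so |Nat(h^B, h^A)| = |Hom(A, B)| and |Nat(h^D, h^C)| = |Hom(C, D)|.
|Hom(A, B)| = 9, |Hom(C, D)| = 2.
|Nat(h^B, h^A) x Nat(h^D, h^C)| = 9 * 2 = 18

18


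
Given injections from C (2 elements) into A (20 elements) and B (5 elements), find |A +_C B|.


The pushout A +_C B identifies the images of C in A and B.
|A +_C B| = |A| + |B| - |C| (for injections).
= 20 + 5 - 2 = 23

23


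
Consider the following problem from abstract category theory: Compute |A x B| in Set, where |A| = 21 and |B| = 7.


In Set, the product A x B is the Cartesian product.
By the universal property, |A x B| = |A| * |B|.
|A x B| = 21 * 7 = 147

147


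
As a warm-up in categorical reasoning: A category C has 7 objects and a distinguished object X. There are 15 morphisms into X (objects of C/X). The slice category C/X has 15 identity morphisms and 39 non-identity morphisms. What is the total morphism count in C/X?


In the slice category C/X, objects are morphisms to X.
Identity morphisms: 15 (one per object of C/X).
Non-identity morphisms: 39.
Total = 15 + 39 = 54

54


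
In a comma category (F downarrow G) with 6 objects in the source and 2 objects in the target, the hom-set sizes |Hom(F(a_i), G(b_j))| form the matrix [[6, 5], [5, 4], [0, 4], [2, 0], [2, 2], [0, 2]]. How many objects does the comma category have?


Objects of (F downarrow G) are triples (a, b, h: F(a)->G(b)).
The count equals the sum of all entries in the hom-matrix.
sum(row 0) = 11
sum(row 1) = 9
sum(row 2) = 4
sum(row 3) = 2
sum(row 4) = 4
sum(row 5) = 2
Grand total = 32

32


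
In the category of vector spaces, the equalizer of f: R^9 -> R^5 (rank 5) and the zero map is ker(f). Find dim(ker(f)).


The equalizer of f and the zero map is ker(f).
By the rank-nullity theorem: dim(ker(f)) = dim(domain) - rank(f).
dim(ker(f)) = 9 - 5 = 4

4


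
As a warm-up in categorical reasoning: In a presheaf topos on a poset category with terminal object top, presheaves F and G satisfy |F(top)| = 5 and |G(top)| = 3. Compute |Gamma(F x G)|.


Global sections of a presheaf on a poset with terminal top satisfy
Gamma(H) ~ H(top). Presheaves admit pointwise products, so
(F x G)(top) = F(top) x G(top) (Cartesian product).
|Gamma(F x G)| = |F(top)| * |G(top)| = 5 * 3 = 15.

15


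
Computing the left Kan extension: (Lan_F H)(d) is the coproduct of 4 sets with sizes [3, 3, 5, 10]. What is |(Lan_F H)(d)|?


Pointwise, the left Kan extension (Lan_F H)(d) is the colimit, indexed
by the comma category (F downarrow d), of H composed with the
projection (F downarrow d) -> C. Here that colimit is given
as a coproduct (disjoint union) of sets, so its cardinality is the
sum of the sizes of the summands.
Coproduct of sets with sizes: 3 + 3 + 5 + 10
= 21

21


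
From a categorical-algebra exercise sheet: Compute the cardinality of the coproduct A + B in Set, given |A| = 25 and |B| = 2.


In Set, the coproduct A + B is the disjoint union.
|A + B| = |A| + |B| = 25 + 2 = 27

27


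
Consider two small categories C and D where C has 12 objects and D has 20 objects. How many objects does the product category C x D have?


The product category C x D has objects that are pairs (c, d).
Number of pairs = |Ob(C)| * |Ob(D)| = 12 * 20 = 240

240


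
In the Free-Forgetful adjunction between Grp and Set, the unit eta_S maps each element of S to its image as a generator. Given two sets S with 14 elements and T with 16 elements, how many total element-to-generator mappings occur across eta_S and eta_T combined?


The unit eta_X: X -> U(F(X)) of the Free-Forgetful adjunction
maps each element of X to a generator of F(X). For X = S + T (disjoint
union in Set), |S + T| = |S| + |T|.
Total mappings = 14 + 16 = 30.

30


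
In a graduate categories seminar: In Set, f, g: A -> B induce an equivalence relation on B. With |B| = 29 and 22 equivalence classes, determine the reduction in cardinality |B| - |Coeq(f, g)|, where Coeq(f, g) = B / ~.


The coequalizer Coeq(f, g) = B / ~ has one element per equivalence class.
|B| = 29, |Coeq(f, g)| = 22.
|B| - |Coeq(f, g)| = 29 - 22 = 7.

7


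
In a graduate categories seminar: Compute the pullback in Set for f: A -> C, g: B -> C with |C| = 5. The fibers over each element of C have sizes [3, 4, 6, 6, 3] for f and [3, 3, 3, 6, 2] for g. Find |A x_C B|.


The pullback A x_C B consists of pairs (a, b) with f(a) = g(b).
For each element c in C, the fiber product has |f^-1(c)| * |g^-1(c)| elements.
Summing over C: 3 * 3 + 4 * 3 + 6 * 3 + 6 * 6 + 3 * 2
= 9 + 12 + 18 + 36 + 6 = 81

81


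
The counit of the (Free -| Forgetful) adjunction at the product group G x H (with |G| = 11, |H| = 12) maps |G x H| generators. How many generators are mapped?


The counit epsilon_K: F(U(K)) -> K of the Free-Forgetful adjunction
maps |K| generators of F(U(K)) into K. For K = G x H (the product group),
|G x H| = |G| * |H|.
Total generators mapped = 11 * 12 = 132.

132


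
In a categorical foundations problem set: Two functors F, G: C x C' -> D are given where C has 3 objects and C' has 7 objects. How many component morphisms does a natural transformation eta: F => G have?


A natural transformation eta: F => G assigns one component morphism per
object of the domain category.
The domain is the product category C x C', so
|Ob(C x C')| = |Ob(C)| * |Ob(C')| = 3 * 7 = 21.
Therefore eta has 21 component morphisms.

21


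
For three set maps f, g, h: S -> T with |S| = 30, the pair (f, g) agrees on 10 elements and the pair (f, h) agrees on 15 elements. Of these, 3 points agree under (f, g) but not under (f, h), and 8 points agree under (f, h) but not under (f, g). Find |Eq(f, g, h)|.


Eq(f, g, h) is the triple-agreement set: points in S where all three
maps take the same value. Using inclusion-exclusion on the pairwise data:
Pair (f, g) agrees on 10 points; pair (f, h) on 15 points.
Points agreeing under (f, g) but not (f, h) = 3; under (f, h) but not (f, g) = 8.
Triple-agreement = agreement-in-(f, g) minus points that agree under (f, g) but not (f, h):
|Eq(f, g, h)| = 10 - 3 = 7
(cross-check via (f, h): 15 - 8 = 7.)

7


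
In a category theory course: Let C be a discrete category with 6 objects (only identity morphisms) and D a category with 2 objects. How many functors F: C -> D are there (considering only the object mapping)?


A functor from a discrete category C to D is determined by
where each object maps. Each of the 6 objects of C can map
to any of the 2 objects of D independently.
Number of functors = 2^6 = 64

64


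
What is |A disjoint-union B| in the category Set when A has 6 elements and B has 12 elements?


In Set, the coproduct A + B is the disjoint union.
|A + B| = |A| + |B| = 6 + 12 = 18

18


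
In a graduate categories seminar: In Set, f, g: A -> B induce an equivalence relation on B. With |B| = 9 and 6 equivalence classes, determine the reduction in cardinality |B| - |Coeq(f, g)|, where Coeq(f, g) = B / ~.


The coequalizer Coeq(f, g) = B / ~ has one element per equivalence class.
|B| = 9, |Coeq(f, g)| = 6.
|B| - |Coeq(f, g)| = 9 - 6 = 3.

3


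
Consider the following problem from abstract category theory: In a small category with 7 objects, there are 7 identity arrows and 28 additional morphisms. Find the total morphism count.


Each object has an identity morphism, giving 7 identities.
Adding the 28 non-identity morphisms:
Total = 7 + 28 = 35

35


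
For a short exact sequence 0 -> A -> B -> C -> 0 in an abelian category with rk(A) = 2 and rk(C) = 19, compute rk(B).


For a short exact sequence 0 -> A -> B -> C -> 0,
rank is additive: rank(B) = rank(A) + rank(C).
rank(B) = 2 + 19 = 21

21


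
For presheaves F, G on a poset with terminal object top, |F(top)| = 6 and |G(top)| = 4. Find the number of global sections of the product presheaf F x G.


Global sections of a presheaf on a poset with terminal top satisfy
Gamma(H) ~ H(top). Presheaves admit pointwise products, so
(F x G)(top) = F(top) x G(top) (Cartesian product).
|Gamma(F x G)| = |F(top)| * |G(top)| = 6 * 4 = 24.

24


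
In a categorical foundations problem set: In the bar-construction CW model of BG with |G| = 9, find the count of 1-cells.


In the bar-construction CW model of BG, the n-cells are indexed by
n-tuples [g_1|...|g_n] of non-identity elements of G (degenerate
simplices with some g_i = e do not contribute cells), so there are
(|G| - 1)^n n-cells.
For dim = 1 with |G| = 9:
cells = (9 - 1)^1 = 8^1 = 8

8


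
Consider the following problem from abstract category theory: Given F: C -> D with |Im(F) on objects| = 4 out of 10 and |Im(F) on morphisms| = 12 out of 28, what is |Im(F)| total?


The image of F consists of distinct objects and distinct morphisms.
|Im(F)| on objects = 4
|Im(F)| on morphisms = 12
Total image cardinality = 4 + 12 = 16

16


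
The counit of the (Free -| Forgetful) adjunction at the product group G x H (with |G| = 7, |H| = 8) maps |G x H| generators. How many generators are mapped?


The counit epsilon_K: F(U(K)) -> K of the Free-Forgetful adjunction
maps |K| generators of F(U(K)) into K. For K = G x H (the product group),
|G x H| = |G| * |H|.
Total generators mapped = 7 * 8 = 56.

56


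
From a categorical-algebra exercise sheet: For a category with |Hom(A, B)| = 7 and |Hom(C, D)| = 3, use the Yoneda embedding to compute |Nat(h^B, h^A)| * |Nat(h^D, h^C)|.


By the Yoneda lemma, Nat(h^B, h^A) is isomorphic to Hom(A, B),
so |Nat(h^B, h^A)| = |Hom(A, B)| and |Nat(h^D, h^C)| = |Hom(C, D)|.
|Hom(A, B)| = 7, |Hom(C, D)| = 3.
|Nat(h^B, h^A) x Nat(h^D, h^C)| = 7 * 3 = 21

21


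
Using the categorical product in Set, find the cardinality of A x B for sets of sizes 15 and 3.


In Set, the product A x B is the Cartesian product.
By the universal property, |A x B| = |A| * |B|.
|A x B| = 15 * 3 = 45

45


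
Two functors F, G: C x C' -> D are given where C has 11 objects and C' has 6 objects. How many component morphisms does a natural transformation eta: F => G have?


A natural transformation eta: F => G assigns one component morphism per
object of the domain category.
The domain is the product category C x C', so
|Ob(C x C')| = |Ob(C)| * |Ob(C')| = 11 * 6 = 66.
Therefore eta has 66 component morphisms.

66


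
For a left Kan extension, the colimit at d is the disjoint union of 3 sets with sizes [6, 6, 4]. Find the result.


Pointwise, the left Kan extension (Lan_F H)(d) is the colimit, indexed
by the comma category (F downarrow d), of H composed with the
projection (F downarrow d) -> C. Here that colimit is given
as a coproduct (disjoint union) of sets, so its cardinality is the
sum of the sizes of the summands.
Coproduct of sets with sizes: 6 + 6 + 4
= 16

16


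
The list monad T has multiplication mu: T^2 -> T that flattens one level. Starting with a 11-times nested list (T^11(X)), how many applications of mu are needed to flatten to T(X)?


Each application of mu: T^2 -> T removes one layer of nesting.
Starting at depth 11 (i.e., T^11(X)), we need to reach T(X).
Number of mu applications = 11 - 1 = 10

10


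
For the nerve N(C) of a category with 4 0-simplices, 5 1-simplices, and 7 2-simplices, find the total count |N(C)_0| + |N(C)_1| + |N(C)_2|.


The 2-skeleton of the nerve N(C) consists of simplices in dimensions 0, 1, 2:
  |N(C)_0| = 4 (objects)
  |N(C)_1| = 5 (morphisms)
  |N(C)_2| = 7 (composable pairs)
Total = 4 + 5 + 7 = 16

16


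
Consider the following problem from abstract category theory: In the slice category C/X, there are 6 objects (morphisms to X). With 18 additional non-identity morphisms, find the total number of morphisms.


In the slice category C/X, objects are morphisms to X.
Identity morphisms: 6 (one per object of C/X).
Non-identity morphisms: 18.
Total = 6 + 18 = 24

24


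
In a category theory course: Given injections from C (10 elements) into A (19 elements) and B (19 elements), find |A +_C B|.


The pushout A +_C B identifies the images of C in A and B.
|A +_C B| = |A| + |B| - |C| (for injections).
= 19 + 19 - 10 = 28

28


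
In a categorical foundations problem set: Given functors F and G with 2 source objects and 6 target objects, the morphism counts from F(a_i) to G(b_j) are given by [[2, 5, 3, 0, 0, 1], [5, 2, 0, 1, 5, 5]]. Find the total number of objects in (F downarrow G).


Objects of (F downarrow G) are triples (a, b, h: F(a)->G(b)).
The count equals the sum of all entries in the hom-matrix.
sum(row 0) = 11
sum(row 1) = 18
Grand total = 29

29


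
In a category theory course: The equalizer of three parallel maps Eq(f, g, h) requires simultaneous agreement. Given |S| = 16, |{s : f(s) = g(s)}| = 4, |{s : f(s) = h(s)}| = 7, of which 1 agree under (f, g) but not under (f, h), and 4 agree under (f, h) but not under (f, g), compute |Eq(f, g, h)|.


Eq(f, g, h) is the triple-agreement set: points in S where all three
maps take the same value. Using inclusion-exclusion on the pairwise data:
Pair (f, g) agrees on 4 points; pair (f, h) on 7 points.
Points agreeing under (f, g) but not (f, h) = 1; under (f, h) but not (f, g) = 4.
Triple-agreement = agreement-in-(f, g) minus points that agree under (f, g) but not (f, h):
|Eq(f, g, h)| = 4 - 1 = 3
(cross-check via (f, h): 7 - 4 = 3.)

3


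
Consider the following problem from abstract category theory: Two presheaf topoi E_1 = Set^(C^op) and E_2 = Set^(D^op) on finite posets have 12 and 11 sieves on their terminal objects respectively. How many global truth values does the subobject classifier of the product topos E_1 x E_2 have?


In a product of presheaf topoi E_1 x E_2, the subobject classifier
is Omega = Omega_1 x Omega_2 (componentwise), so
|Omega(top)| = |Omega_1(top_1)| * |Omega_2(top_2)|.
= 12 * 11 = 132.

132


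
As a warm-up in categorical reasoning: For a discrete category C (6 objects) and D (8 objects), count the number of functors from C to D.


A functor from a discrete category C to D is determined by
where each object maps. Each of the 6 objects of C can map
to any of the 8 objects of D independently.
Number of functors = 8^6 = 262144

262144


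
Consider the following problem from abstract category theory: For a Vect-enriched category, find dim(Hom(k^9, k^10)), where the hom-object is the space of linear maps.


In Vect-enriched categories, Hom(k^n, k^m) is the space of m x n matrices.
dim(Hom(k^9, k^10)) = 10 * 9 = 90

90


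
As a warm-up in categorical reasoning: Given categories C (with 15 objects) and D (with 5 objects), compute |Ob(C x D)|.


The product category C x D has objects that are pairs (c, d).
Number of pairs = |Ob(C)| * |Ob(D)| = 15 * 5 = 75

75


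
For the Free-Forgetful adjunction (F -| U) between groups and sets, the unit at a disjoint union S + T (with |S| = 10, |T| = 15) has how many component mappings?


The unit eta_X: X -> U(F(X)) of the Free-Forgetful adjunction
maps each element of X to a generator of F(X). For X = S + T (disjoint
union in Set), |S + T| = |S| + |T|.
Total mappings = 10 + 15 = 25.

25


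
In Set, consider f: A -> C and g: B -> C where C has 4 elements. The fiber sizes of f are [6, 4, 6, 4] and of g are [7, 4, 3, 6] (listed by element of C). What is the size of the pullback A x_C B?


The pullback A x_C B consists of pairs (a, b) with f(a) = g(b).
For each element c in C, the fiber product has |f^-1(c)| * |g^-1(c)| elements.
Summing over C: 6 * 7 + 4 * 4 + 6 * 3 + 4 * 6
= 42 + 16 + 18 + 24 = 100

100


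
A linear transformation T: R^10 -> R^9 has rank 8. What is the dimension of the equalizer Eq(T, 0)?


The equalizer of f and the zero map is ker(f).
By the rank-nullity theorem: dim(ker(f)) = dim(domain) - rank(f).
dim(ker(f)) = 10 - 8 = 2

2


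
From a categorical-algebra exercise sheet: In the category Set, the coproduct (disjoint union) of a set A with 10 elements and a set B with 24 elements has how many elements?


In Set, the coproduct A + B is the disjoint union.
|A + B| = |A| + |B| = 10 + 24 = 34

34


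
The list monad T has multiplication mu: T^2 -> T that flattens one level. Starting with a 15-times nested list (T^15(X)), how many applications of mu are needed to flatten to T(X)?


Each application of mu: T^2 -> T removes one layer of nesting.
Starting at depth 15 (i.e., T^15(X)), we need to reach T(X).
Number of mu applications = 15 - 1 = 14

14


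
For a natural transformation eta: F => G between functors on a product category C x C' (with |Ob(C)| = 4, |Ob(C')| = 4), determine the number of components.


A natural transformation eta: F => G assigns one component morphism per
object of the domain category.
The domain is the product category C x C', so
|Ob(C x C')| = |Ob(C)| * |Ob(C')| = 4 * 4 = 16.
Therefore eta has 16 component morphisms.

16


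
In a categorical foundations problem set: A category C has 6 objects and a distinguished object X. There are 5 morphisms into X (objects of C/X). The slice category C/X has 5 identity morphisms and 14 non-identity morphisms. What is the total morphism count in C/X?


In the slice category C/X, objects are morphisms to X.
Identity morphisms: 5 (one per object of C/X).
Non-identity morphisms: 14.
Total = 5 + 14 = 19

19


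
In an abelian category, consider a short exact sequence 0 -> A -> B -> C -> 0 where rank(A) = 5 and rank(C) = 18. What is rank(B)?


For a short exact sequence 0 -> A -> B -> C -> 0,
rank is additive: rank(B) = rank(A) + rank(C).
rank(B) = 5 + 18 = 23

23


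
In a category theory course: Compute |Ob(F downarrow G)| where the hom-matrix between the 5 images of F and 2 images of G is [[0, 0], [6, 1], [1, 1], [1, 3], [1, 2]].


Objects of (F downarrow G) are triples (a, b, h: F(a)->G(b)).
The count equals the sum of all entries in the hom-matrix.
sum(row 0) = 0
sum(row 1) = 7
sum(row 2) = 2
sum(row 3) = 4
sum(row 4) = 3
Grand total = 16

16


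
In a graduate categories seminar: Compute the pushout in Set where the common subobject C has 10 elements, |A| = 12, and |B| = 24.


The pushout A +_C B identifies the images of C in A and B.
|A +_C B| = |A| + |B| - |C| (for injections).
= 12 + 24 - 10 = 26

26


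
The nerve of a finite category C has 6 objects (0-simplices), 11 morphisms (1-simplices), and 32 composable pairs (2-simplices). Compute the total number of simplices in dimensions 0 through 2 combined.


The 2-skeleton of the nerve N(C) consists of simplices in dimensions 0, 1, 2:
  |N(C)_0| = 6 (objects)
  |N(C)_1| = 11 (morphisms)
  |N(C)_2| = 32 (composable pairs)
Total = 6 + 11 + 32 = 49

49


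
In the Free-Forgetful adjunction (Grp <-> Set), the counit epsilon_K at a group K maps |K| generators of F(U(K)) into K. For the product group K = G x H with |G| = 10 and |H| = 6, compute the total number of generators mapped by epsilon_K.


The counit epsilon_K: F(U(K)) -> K of the Free-Forgetful adjunction
maps |K| generators of F(U(K)) into K. For K = G x H (the product group),
|G x H| = |G| * |H|.
Total generators mapped = 10 * 6 = 60.

60


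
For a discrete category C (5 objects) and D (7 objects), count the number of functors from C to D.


A functor from a discrete category C to D is determined by
where each object maps. Each of the 5 objects of C can map
to any of the 7 objects of D independently.
Number of functors = 7^5 = 16807

16807


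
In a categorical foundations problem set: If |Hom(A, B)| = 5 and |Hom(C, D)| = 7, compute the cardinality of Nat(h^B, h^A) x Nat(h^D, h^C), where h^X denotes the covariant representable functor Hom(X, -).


By the Yoneda lemma, Nat(h^B, h^A) is isomorphic to Hom(A, B),
so |Nat(h^B, h^A)| = |Hom(A, B)| and |Nat(h^D, h^C)| = |Hom(C, D)|.
|Hom(A, B)| = 5, |Hom(C, D)| = 7.
|Nat(h^B, h^A) x Nat(h^D, h^C)| = 5 * 7 = 35

35


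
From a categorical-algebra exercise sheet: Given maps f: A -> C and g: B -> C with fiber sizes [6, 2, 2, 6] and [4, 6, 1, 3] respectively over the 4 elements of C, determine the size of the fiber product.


The pullback A x_C B consists of pairs (a, b) with f(a) = g(b).
For each element c in C, the fiber product has |f^-1(c)| * |g^-1(c)| elements.
Summing over C: 6 * 4 + 2 * 6 + 2 * 1 + 6 * 3
= 24 + 12 + 2 + 18 = 56

56


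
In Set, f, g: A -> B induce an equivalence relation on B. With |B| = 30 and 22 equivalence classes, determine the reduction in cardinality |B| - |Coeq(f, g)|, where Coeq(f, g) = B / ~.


The coequalizer Coeq(f, g) = B / ~ has one element per equivalence class.
|B| = 30, |Coeq(f, g)| = 22.
|B| - |Coeq(f, g)| = 30 - 22 = 8.

8


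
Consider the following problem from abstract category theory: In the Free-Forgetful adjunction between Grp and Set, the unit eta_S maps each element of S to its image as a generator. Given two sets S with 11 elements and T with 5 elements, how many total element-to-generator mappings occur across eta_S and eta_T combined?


The unit eta_X: X -> U(F(X)) of the Free-Forgetful adjunction
maps each element of X to a generator of F(X). For X = S + T (disjoint
union in Set), |S + T| = |S| + |T|.
Total mappings = 11 + 5 = 16.

16
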